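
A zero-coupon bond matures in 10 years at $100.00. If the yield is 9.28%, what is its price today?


Formula: Price = FV / (1 + r)^n
Substituting: Price = $100.00 / (1 + 0.0928)^10
Discount factor: (1.0928)^10 = 2.428884
Price = $100.00 / 2.428884 = $41.17

$41.17


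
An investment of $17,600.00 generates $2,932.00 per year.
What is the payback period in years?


Formula: Payback = investment / annual cash flow
Substituting: Payback = $17,600.00 / $2,932.00
Payback = 6.0027 years

6.0027 years


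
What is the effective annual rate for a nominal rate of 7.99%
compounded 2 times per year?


Formula: EAR = (1 + r/m)^m - 1
Period rate: r/m = 0.0799 / 2 = 0.03995
Compounding: (1 + 0.03995)^2 = 1.081496
EAR = 1.081496 - 1 = 0.081496

0.081496


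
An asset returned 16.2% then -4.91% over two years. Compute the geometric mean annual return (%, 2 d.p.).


Formula: Geometric mean = ((1+r1)*(1+r2))^(1/2) - 1
Product: (1 + 0.162) * (1 + -0.0491) = 1.162 * 0.9509 = 1.104946
Square root: 1.104946^0.5 = 1.051164
Geometric mean = 1.051164 - 1 = 0.051164
As percentage: 5.12%

5.12%


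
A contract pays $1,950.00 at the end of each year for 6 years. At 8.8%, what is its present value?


Formula: PV = PMT * (1 - (1+r)^(-n)) / r
Discount factor: (1 + 0.088)^(-6) = 0.602874
Bracket: 1 - 0.602874 = 0.397126
PV = $1,950.00 * 0.397126 / 0.088 = $8,799.95

$8,799.95


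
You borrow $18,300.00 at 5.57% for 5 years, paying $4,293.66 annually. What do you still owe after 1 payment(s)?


Formula: Balance = PV*(1+r)^k - PMT*((1+r)^k - 1)/r
Growth: (1 + 0.0557)^1 = 1.0557
Accumulated factor: ((1+r)^k - 1)/r = 1.0
Balance = $18,300.00 * 1.0557 - $4,293.66 * 1.0
Balance = $15,025.65

$15,025.65


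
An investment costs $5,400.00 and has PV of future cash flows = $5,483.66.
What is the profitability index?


Formula: PI = PV(cash flows) / initial investment
Substituting: PI = $5,483.66 / $5,400.00
PI = 1.0155

1.0155


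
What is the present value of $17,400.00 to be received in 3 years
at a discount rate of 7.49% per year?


Formula: PV = FV / (1 + r)^n
Substituting: PV = $17,400.00 / (1 + 0.0749)^3
Discount factor: (1.0749)^3 = 1.24195
PV = $17,400.00 / 1.24195 = $14,010.22

$14,010.22


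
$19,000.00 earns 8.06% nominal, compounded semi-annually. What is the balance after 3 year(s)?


Formula: FV = P * (1 + r/m)^(m*t)
Period rate: r/m = 0.0806 / 2 = 0.0403
Total periods: m*t = 2 * 3 = 6
Growth factor: (1 + 0.0403)^6 = 1.267511
FV = $19,000.00 * 1.267511 = $24,082.70

$24,082.70


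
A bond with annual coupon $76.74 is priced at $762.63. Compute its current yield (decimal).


Formula: Current yield = annual coupon / price
Substituting: CY = $76.74 / $762.63
CY = 0.100625

0.100625


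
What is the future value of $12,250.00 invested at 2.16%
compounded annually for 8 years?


Formula: FV = P * (1 + r)^n
Substituting: FV = $12,250.00 * (1 + 0.0216)^8
Growth factor: (1.0216)^8 = 1.186444
FV = $12,250.00 * 1.186444 = $14,533.93

$14,533.93


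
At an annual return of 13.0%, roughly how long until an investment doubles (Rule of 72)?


Formula: Years ≈ 72 / r
Substituting: Years ≈ 72 / 13.0
Years ≈ 5.5

5.5 years


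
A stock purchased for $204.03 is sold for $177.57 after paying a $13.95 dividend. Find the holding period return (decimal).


Formula: HPR = (P1 - P0 + D) / P0
Gain: $177.57 - $204.03 + $13.95 = -$12.51
HPR = -$12.51 / $204.03 = -0.0613

-0.0613


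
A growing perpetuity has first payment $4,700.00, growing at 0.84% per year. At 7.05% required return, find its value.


Formula: PV = C / (r - g)
Spread: r - g = 0.0705 - 0.0084 = 0.0621
Substituting: PV = $4,700.00 / 0.0621
PV = $75,684.38

$75,684.38


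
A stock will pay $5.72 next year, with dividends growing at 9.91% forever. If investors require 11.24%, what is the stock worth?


Formula: P = D1 / (r - g)
Spread: r - g = 0.1124 - 0.0991 = 0.0133
Substituting: P = $5.72 / 0.0133
P = $430.08

$430.08


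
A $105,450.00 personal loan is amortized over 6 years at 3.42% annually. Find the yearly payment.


Formula: PMT = PV * r / (1 - (1+r)^(-n))
Denominator: 1 - (1 + 0.0342)^(-6) = 0.182716
Numerator: $105,450.00 * 0.0342 = 3606.39
PMT = 3606.39 / 0.182716 = $19,737.64

$19,737.64


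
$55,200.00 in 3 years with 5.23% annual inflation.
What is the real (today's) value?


Formula: Real value = nominal / (1 + inflation)^years
Price level: (1 + 0.0523)^3 = 1.165249
Real value = $55,200.00 / 1.165249 = $47,371.85

$47,371.85


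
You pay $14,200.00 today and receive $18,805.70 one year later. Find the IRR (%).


Formula: IRR = C1/C0 - 1
Substituting: IRR = $18,805.70 / $14,200.00 - 1
Ratio: 1.324345 - 1 = 0.324345
IRR = 32.4345%

32.4345%


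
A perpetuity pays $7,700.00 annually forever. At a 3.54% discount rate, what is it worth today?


Formula: PV = C / r
Substituting: PV = $7,700.00 / 0.0354
PV = $217,514.12

$217,514.12


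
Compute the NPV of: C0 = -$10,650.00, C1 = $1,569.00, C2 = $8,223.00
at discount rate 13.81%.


Formula: NPV = C0 + C1/(1+r) + C2/(1+r)^2
Discount C1: $1,569.00 / (1 + 0.1381) = $1,378.61
Discount C2: $8,223.00 / (1 + 0.1381)^2 = $6,348.48
NPV = -$10,650.00 + $1,378.61 + $6,348.48 = -$2,922.91

-$2,922.91


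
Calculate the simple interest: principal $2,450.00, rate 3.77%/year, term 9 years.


Formula: I = P * r * t
Substituting: I = $2,450.00 * 0.0377 * 9
Step: I = $2,450.00 * 0.3393
I = $831.29

$831.29


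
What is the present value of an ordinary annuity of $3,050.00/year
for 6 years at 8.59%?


Formula: PV = PMT * (1 - (1+r)^(-n)) / r
Discount factor: (1 + 0.0859)^(-6) = 0.609903
Bracket: 1 - 0.609903 = 0.390097
PV = $3,050.00 * 0.390097 / 0.0859 = $13,850.93

$13,850.93


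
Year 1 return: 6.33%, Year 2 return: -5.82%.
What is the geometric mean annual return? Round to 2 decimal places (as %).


Formula: Geometric mean = ((1+r1)*(1+r2))^(1/2) - 1
Product: (1 + 0.0633) * (1 + -0.0582) = 1.0633 * 0.9418 = 1.001416
Square root: 1.001416^0.5 = 1.000708
Geometric mean = 1.000708 - 1 = 0.000708
As percentage: 0.07%

0.07%


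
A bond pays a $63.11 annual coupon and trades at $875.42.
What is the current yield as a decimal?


Formula: Current yield = annual coupon / price
Substituting: CY = $63.11 / $875.42
CY = 0.072091

0.072091


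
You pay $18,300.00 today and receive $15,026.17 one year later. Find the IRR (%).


Formula: IRR = C1/C0 - 1
Substituting: IRR = $15,026.17 / $18,300.00 - 1
Ratio: 0.821102 - 1 = -0.178898
IRR = -17.8898%

-17.8898%


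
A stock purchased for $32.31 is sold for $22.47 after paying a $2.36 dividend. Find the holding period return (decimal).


Formula: HPR = (P1 - P0 + D) / P0
Gain: $22.47 - $32.31 + $2.36 = -$7.48
HPR = -$7.48 / $32.31 = -0.2315

-0.2315


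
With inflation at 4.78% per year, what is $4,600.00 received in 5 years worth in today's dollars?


Formula: Real value = nominal / (1 + inflation)^years
Price level: (1 + 0.0478)^5 = 1.262967
Real value = $4,600.00 / 1.262967 = $3,642.22

$3,642.22


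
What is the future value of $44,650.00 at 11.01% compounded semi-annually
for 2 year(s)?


Formula: FV = P * (1 + r/m)^(m*t)
Period rate: r/m = 0.1101 / 2 = 0.05505
Total periods: m*t = 2 * 2 = 4
Growth factor: (1 + 0.05505)^4 = 1.23906
FV = $44,650.00 * 1.23906 = $55,324.01

$55,324.01


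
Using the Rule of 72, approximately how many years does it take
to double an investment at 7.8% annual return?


Formula: Years ≈ 72 / r
Substituting: Years ≈ 72 / 7.8
Years ≈ 9.2

9.2 years


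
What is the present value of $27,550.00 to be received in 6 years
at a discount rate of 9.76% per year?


Formula: PV = FV / (1 + r)^n
Substituting: PV = $27,550.00 / (1 + 0.0976)^6
Discount factor: (1.0976)^6 = 1.748496
PV = $27,550.00 / 1.748496 = $15,756.40

$15,756.40


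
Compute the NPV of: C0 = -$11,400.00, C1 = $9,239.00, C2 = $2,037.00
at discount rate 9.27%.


Formula: NPV = C0 + C1/(1+r) + C2/(1+r)^2
Discount C1: $9,239.00 / (1 + 0.0927) = $8,455.20
Discount C2: $2,037.00 / (1 + 0.0927)^2 = $1,706.04
NPV = -$11,400.00 + $8,455.20 + $1,706.04 = -$1,238.76

-$1,238.76


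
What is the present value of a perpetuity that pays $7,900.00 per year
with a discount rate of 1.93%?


Formula: PV = C / r
Substituting: PV = $7,900.00 / 0.0193
PV = $409,326.42

$409,326.42


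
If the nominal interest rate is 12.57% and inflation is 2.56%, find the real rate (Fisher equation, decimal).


Formula: (1 + r_real) = (1 + r_nom) / (1 + inflation)
Substituting: (1 + r_real) = 1.1257 / 1.0256
(1 + r_real) = 1.097601
r_real = 1.097601 - 1 = 0.097601

0.097601


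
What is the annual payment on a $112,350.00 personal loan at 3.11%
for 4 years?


Formula: PMT = PV * r / (1 - (1+r)^(-n))
Denominator: 1 - (1 + 0.0311)^(-4) = 0.115298
Numerator: $112,350.00 * 0.0311 = 3494.085
PMT = 3494.085 / 0.115298 = $30,304.74

$30,304.74


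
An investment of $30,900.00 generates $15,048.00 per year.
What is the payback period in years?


Formula: Payback = investment / annual cash flow
Substituting: Payback = $30,900.00 / $15,048.00
Payback = 2.0534 years

2.0534 years


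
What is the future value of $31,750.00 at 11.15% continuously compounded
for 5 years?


Formula: FV = P * e^(r*t)
Exponent: r*t = 0.1115 * 5 = 0.5575
e^(0.5575) = 1.746301
FV = $31,750.00 * 1.746301 = $55,445.07

$55,445.07


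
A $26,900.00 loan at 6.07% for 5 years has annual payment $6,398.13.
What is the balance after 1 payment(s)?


Formula: Balance = PV*(1+r)^k - PMT*((1+r)^k - 1)/r
Growth: (1 + 0.0607)^1 = 1.0607
Accumulated factor: ((1+r)^k - 1)/r = 1.0
Balance = $26,900.00 * 1.0607 - $6,398.13 * 1.0
Balance = $22,134.70

$22,134.70


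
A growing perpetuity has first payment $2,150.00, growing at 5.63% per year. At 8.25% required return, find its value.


Formula: PV = C / (r - g)
Spread: r - g = 0.0825 - 0.0563 = 0.0262
Substituting: PV = $2,150.00 / 0.0262
PV = $82,061.07

$82,061.07


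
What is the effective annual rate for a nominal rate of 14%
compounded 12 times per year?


Formula: EAR = (1 + r/m)^m - 1
Period rate: r/m = 0.14 / 12 = 0.011667
Compounding: (1 + 0.011667)^12 = 1.149342
EAR = 1.149342 - 1 = 0.149342

0.149342


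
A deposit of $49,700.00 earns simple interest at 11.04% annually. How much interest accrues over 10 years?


Formula: I = P * r * t
Substituting: I = $49,700.00 * 0.1104 * 10
Step: I = $49,700.00 * 1.104
I = $54,868.80

$54,868.80


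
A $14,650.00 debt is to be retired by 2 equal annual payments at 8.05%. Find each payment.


Formula: PMT = PV * r / (1 - (1+r)^(-n))
Denominator: 1 - (1 + 0.0805)^(-2) = 0.143454
Numerator: $14,650.00 * 0.0805 = 1179.325
PMT = 1179.325 / 0.143454 = $8,220.90

$8,220.90


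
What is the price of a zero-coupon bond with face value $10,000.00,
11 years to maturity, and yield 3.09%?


Formula: Price = FV / (1 + r)^n
Substituting: Price = $10,000.00 / (1 + 0.0309)^11
Discount factor: (1.0309)^11 = 1.397597
Price = $10,000.00 / 1.397597 = $7,155.14

$7,155.14


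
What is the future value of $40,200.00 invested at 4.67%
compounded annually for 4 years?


Formula: FV = P * (1 + r)^n
Substituting: FV = $40,200.00 * (1 + 0.0467)^4
Growth factor: (1.0467)^4 = 1.200297
FV = $40,200.00 * 1.200297 = $48,251.96

$48,251.96


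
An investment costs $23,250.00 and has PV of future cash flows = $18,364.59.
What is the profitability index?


Formula: PI = PV(cash flows) / initial investment
Substituting: PI = $18,364.59 / $23,250.00
PI = 0.7899

0.7899


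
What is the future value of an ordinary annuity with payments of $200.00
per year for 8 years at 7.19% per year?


Formula: FV = PMT * ((1+r)^n - 1) / r
Growth factor: (1 + 0.0719)^8 = 1.742746
Numerator: 1.742746 - 1 = 0.742746
FV = $200.00 * 0.742746 / 0.0719 = $2,066.05

$2,066.05


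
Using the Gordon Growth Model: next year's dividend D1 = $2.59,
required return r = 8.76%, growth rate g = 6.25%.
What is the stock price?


Formula: P = D1 / (r - g)
Spread: r - g = 0.0876 - 0.0625 = 0.0251
Substituting: P = $2.59 / 0.0251
P = $103.19

$103.19


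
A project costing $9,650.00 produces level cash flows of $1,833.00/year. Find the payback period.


Formula: Payback = investment / annual cash flow
Substituting: Payback = $9,650.00 / $1,833.00
Payback = 5.2646 years

5.2646 years


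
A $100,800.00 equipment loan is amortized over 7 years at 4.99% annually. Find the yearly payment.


Formula: PMT = PV * r / (1 - (1+r)^(-n))
Denominator: 1 - (1 + 0.0499)^(-7) = 0.288845
Numerator: $100,800.00 * 0.0499 = 5029.92
PMT = 5029.92 / 0.288845 = $17,413.93

$17,413.93


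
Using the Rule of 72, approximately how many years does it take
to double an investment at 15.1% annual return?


Formula: Years ≈ 72 / r
Substituting: Years ≈ 72 / 15.1
Years ≈ 4.8

4.8 years


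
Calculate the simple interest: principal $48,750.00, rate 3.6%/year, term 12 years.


Formula: I = P * r * t
Substituting: I = $48,750.00 * 0.036 * 12
Step: I = $48,750.00 * 0.432
I = $21,060.00

$21,060.00


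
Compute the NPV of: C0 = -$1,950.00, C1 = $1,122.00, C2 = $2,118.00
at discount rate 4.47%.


Formula: NPV = C0 + C1/(1+r) + C2/(1+r)^2
Discount C1: $1,122.00 / (1 + 0.0447) = $1,073.99
Discount C2: $2,118.00 / (1 + 0.0447)^2 = $1,940.63
NPV = -$1,950.00 + $1,073.99 + $1,940.63 = $1,064.62

$1,064.62


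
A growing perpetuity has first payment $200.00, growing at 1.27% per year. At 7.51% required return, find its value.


Formula: PV = C / (r - g)
Spread: r - g = 0.0751 - 0.0127 = 0.0624
Substituting: PV = $200.00 / 0.0624
PV = $3,205.13

$3,205.13


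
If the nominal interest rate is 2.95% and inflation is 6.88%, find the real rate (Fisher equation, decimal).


Formula: (1 + r_real) = (1 + r_nom) / (1 + inflation)
Substituting: (1 + r_real) = 1.0295 / 1.0688
(1 + r_real) = 0.96323
r_real = 0.96323 - 1 = -0.03677

-0.03677


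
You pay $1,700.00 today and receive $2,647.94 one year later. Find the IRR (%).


Formula: IRR = C1/C0 - 1
Substituting: IRR = $2,647.94 / $1,700.00 - 1
Ratio: 1.557612 - 1 = 0.557612
IRR = 55.7612%

55.7612%


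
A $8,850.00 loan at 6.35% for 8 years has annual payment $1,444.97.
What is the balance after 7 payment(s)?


Formula: Balance = PV*(1+r)^k - PMT*((1+r)^k - 1)/r
Growth: (1 + 0.0635)^7 = 1.53873
Accumulated factor: ((1+r)^k - 1)/r = 8.483939
Balance = $8,850.00 * 1.53873 - $1,444.97 * 8.483939
Balance = $1,358.72

$1,358.72


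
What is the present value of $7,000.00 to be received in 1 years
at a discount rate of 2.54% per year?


Formula: PV = FV / (1 + r)^n
Substituting: PV = $7,000.00 / (1 + 0.0254)^1
Discount factor: (1.0254)^1 = 1.0254
PV = $7,000.00 / 1.0254 = $6,826.60

$6,826.60


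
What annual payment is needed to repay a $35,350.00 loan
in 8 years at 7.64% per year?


Formula: PMT = PV * r / (1 - (1+r)^(-n))
Denominator: 1 - (1 + 0.0764)^(-8) = 0.445105
Numerator: $35,350.00 * 0.0764 = 2700.74
PMT = 2700.74 / 0.445105 = $6,067.64

$6,067.64


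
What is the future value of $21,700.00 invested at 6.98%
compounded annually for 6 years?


Formula: FV = P * (1 + r)^n
Substituting: FV = $21,700.00 * (1 + 0.0698)^6
Growth factor: (1.0698)^6 = 1.499048
FV = $21,700.00 * 1.499048 = $32,529.34

$32,529.34


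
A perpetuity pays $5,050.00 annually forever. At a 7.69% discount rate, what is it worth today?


Formula: PV = C / r
Substituting: PV = $5,050.00 / 0.0769
PV = $65,669.70

$65,669.70


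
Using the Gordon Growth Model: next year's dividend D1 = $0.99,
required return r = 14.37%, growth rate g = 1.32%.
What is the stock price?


Formula: P = D1 / (r - g)
Spread: r - g = 0.1437 - 0.0132 = 0.1305
Substituting: P = $0.99 / 0.1305
P = $7.59

$7.59


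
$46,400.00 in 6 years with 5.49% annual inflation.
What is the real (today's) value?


Formula: Real value = nominal / (1 + inflation)^years
Price level: (1 + 0.0549)^6 = 1.378059
Real value = $46,400.00 / 1.378059 = $33,670.55

$33,670.55


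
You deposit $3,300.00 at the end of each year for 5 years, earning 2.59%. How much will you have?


Formula: FV = PMT * ((1+r)^n - 1) / r
Growth factor: (1 + 0.0259)^5 = 1.136384
Numerator: 1.136384 - 1 = 0.136384
FV = $3,300.00 * 0.136384 / 0.0259 = $17,377.12

$17,377.12


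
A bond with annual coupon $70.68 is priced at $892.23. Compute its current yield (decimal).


Formula: Current yield = annual coupon / price
Substituting: CY = $70.68 / $892.23
CY = 0.079217

0.079217


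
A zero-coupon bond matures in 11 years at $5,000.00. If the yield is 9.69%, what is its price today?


Formula: Price = FV / (1 + r)^n
Substituting: Price = $5,000.00 / (1 + 0.0969)^11
Discount factor: (1.0969)^11 = 2.765906
Price = $5,000.00 / 2.765906 = $1,807.73

$1,807.73


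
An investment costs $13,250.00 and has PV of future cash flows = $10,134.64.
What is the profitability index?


Formula: PI = PV(cash flows) / initial investment
Substituting: PI = $10,134.64 / $13,250.00
PI = 0.7649

0.7649


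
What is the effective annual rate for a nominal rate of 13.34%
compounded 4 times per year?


Formula: EAR = (1 + r/m)^m - 1
Period rate: r/m = 0.1334 / 4 = 0.03335
Compounding: (1 + 0.03335)^4 = 1.140223
EAR = 1.140223 - 1 = 0.140223

0.140223


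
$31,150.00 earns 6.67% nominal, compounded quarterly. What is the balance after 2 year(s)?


Formula: FV = P * (1 + r/m)^(m*t)
Period rate: r/m = 0.0667 / 4 = 0.016675
Total periods: m*t = 4 * 2 = 8
Growth factor: (1 + 0.016675)^8 = 1.141451
FV = $31,150.00 * 1.141451 = $35,556.19

$35,556.19


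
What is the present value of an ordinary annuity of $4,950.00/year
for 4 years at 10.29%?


Formula: PV = PMT * (1 - (1+r)^(-n)) / r
Discount factor: (1 + 0.1029)^(-4) = 0.675858
Bracket: 1 - 0.675858 = 0.324142
PV = $4,950.00 * 0.324142 / 0.1029 = $15,592.84

$15,592.84


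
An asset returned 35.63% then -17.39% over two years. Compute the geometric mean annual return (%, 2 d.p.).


Formula: Geometric mean = ((1+r1)*(1+r2))^(1/2) - 1
Product: (1 + 0.3563) * (1 + -0.1739) = 1.3563 * 0.8261 = 1.120439
Square root: 1.120439^0.5 = 1.058508
Geometric mean = 1.058508 - 1 = 0.058508
As percentage: 5.85%

5.85%


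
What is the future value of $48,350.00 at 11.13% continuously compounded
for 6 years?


Formula: FV = P * e^(r*t)
Exponent: r*t = 0.1113 * 6 = 0.6678
e^(0.6678) = 1.949943
FV = $48,350.00 * 1.949943 = $94,279.73

$94,279.73


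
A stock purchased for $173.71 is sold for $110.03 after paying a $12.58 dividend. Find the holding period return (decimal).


Formula: HPR = (P1 - P0 + D) / P0
Gain: $110.03 - $173.71 + $12.58 = -$51.10
HPR = -$51.10 / $173.71 = -0.2942

-0.2942


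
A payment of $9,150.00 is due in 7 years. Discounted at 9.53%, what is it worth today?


Formula: PV = FV / (1 + r)^n
Substituting: PV = $9,150.00 / (1 + 0.0953)^7
Discount factor: (1.0953)^7 = 1.891175
PV = $9,150.00 / 1.891175 = $4,838.26

$4,838.26


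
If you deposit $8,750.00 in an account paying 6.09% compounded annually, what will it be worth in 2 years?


Formula: FV = P * (1 + r)^n
Substituting: FV = $8,750.00 * (1 + 0.0609)^2
Growth factor: (1.0609)^2 = 1.125509
FV = $8,750.00 * 1.125509 = $9,848.20

$9,848.20


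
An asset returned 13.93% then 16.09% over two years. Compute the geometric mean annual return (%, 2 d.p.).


Formula: Geometric mean = ((1+r1)*(1+r2))^(1/2) - 1
Product: (1 + 0.1393) * (1 + 0.1609) = 1.1393 * 1.1609 = 1.322613
Square root: 1.322613^0.5 = 1.150049
Geometric mean = 1.150049 - 1 = 0.150049
As percentage: 15.00%

15.00%


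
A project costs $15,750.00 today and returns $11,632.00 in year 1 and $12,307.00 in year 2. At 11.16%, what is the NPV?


Formula: NPV = C0 + C1/(1+r) + C2/(1+r)^2
Discount C1: $11,632.00 / (1 + 0.1116) = $10,464.20
Discount C2: $12,307.00 / (1 + 0.1116)^2 = $9,959.90
NPV = -$15,750.00 + $10,464.20 + $9,959.90 = $4,674.10

$4,674.10


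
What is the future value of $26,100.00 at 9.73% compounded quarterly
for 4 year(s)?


Formula: FV = P * (1 + r/m)^(m*t)
Period rate: r/m = 0.0973 / 4 = 0.024325
Total periods: m*t = 4 * 4 = 16
Growth factor: (1 + 0.024325)^16 = 1.468941
FV = $26,100.00 * 1.468941 = $38,339.36

$38,339.36


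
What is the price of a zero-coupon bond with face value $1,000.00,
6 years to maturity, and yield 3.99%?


Formula: Price = FV / (1 + r)^n
Substituting: Price = $1,000.00 / (1 + 0.0399)^6
Discount factor: (1.0399)^6 = 1.264589
Price = $1,000.00 / 1.264589 = $790.77

$790.77


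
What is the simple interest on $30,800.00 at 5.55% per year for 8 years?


Formula: I = P * r * t
Substituting: I = $30,800.00 * 0.0555 * 8
Step: I = $30,800.00 * 0.444
I = $13,675.20

$13,675.20


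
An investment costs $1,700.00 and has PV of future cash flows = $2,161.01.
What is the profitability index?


Formula: PI = PV(cash flows) / initial investment
Substituting: PI = $2,161.01 / $1,700.00
PI = 1.2712

1.2712


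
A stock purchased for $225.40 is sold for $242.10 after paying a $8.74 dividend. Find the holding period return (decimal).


Formula: HPR = (P1 - P0 + D) / P0
Gain: $242.10 - $225.40 + $8.74 = $25.44
HPR = $25.44 / $225.40 = 0.1129

0.1129


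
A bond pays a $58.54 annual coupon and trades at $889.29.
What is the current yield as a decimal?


Formula: Current yield = annual coupon / price
Substituting: CY = $58.54 / $889.29
CY = 0.065828

0.065828


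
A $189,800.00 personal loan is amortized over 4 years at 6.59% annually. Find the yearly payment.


Formula: PMT = PV * r / (1 - (1+r)^(-n))
Denominator: 1 - (1 + 0.0659)^(-4) = 0.225299
Numerator: $189,800.00 * 0.0659 = 12507.82
PMT = 12507.82 / 0.225299 = $55,516.55

$55,516.55


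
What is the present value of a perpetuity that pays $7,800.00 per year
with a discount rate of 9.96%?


Formula: PV = C / r
Substituting: PV = $7,800.00 / 0.0996
PV = $78,313.25

$78,313.25


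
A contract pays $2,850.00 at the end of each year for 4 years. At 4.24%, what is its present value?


Formula: PV = PMT * (1 - (1+r)^(-n)) / r
Discount factor: (1 + 0.0424)^(-4) = 0.846959
Bracket: 1 - 0.846959 = 0.153041
PV = $2,850.00 * 0.153041 / 0.0424 = $10,286.95

$10,286.95


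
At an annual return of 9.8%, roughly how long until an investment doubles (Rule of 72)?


Formula: Years ≈ 72 / r
Substituting: Years ≈ 72 / 9.8
Years ≈ 7.3

7.3 years


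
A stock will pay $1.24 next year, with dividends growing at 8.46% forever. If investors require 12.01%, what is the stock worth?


Formula: P = D1 / (r - g)
Spread: r - g = 0.1201 - 0.0846 = 0.0355
Substituting: P = $1.24 / 0.0355
P = $34.93

$34.93


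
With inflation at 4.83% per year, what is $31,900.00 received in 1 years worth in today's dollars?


Formula: Real value = nominal / (1 + inflation)^years
Price level: (1 + 0.0483)^1 = 1.0483
Real value = $31,900.00 / 1.0483 = $30,430.22

$30,430.22


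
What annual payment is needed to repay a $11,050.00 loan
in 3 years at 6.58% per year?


Formula: PMT = PV * r / (1 - (1+r)^(-n))
Denominator: 1 - (1 + 0.0658)^(-3) = 0.174014
Numerator: $11,050.00 * 0.0658 = 727.09
PMT = 727.09 / 0.174014 = $4,178.35

$4,178.35


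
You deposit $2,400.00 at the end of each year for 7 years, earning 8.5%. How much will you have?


Formula: FV = PMT * ((1+r)^n - 1) / r
Growth factor: (1 + 0.085)^7 = 1.770142
Numerator: 1.770142 - 1 = 0.770142
FV = $2,400.00 * 0.770142 / 0.085 = $21,745.19

$21,745.19


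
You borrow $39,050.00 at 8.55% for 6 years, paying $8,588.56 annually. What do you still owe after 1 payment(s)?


Formula: Balance = PV*(1+r)^k - PMT*((1+r)^k - 1)/r
Growth: (1 + 0.0855)^1 = 1.0855
Accumulated factor: ((1+r)^k - 1)/r = 1.0
Balance = $39,050.00 * 1.0855 - $8,588.56 * 1.0
Balance = $33,800.22

$33,800.22


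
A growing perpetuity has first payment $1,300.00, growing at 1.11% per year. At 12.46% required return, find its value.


Formula: PV = C / (r - g)
Spread: r - g = 0.1246 - 0.0111 = 0.1135
Substituting: PV = $1,300.00 / 0.1135
PV = $11,453.74

$11,453.74


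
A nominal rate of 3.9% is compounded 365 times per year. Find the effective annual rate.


Formula: EAR = (1 + r/m)^m - 1
Period rate: r/m = 0.039 / 365 = 0.000107
Compounding: (1 + 0.000107)^365 = 1.039768
EAR = 1.039768 - 1 = 0.039768

0.039768


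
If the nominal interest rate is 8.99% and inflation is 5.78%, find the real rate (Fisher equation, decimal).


Formula: (1 + r_real) = (1 + r_nom) / (1 + inflation)
Substituting: (1 + r_real) = 1.0899 / 1.0578
(1 + r_real) = 1.030346
r_real = 1.030346 - 1 = 0.030346

0.030346


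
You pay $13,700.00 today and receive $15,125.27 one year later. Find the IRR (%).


Formula: IRR = C1/C0 - 1
Substituting: IRR = $15,125.27 / $13,700.00 - 1
Ratio: 1.104034 - 1 = 0.104034
IRR = 10.4034%

10.4034%


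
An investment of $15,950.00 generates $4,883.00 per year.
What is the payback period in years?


Formula: Payback = investment / annual cash flow
Substituting: Payback = $15,950.00 / $4,883.00
Payback = 3.2664 years

3.2664 years


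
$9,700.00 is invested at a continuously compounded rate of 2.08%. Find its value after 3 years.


Formula: FV = P * e^(r*t)
Exponent: r*t = 0.0208 * 3 = 0.0624
e^(0.0624) = 1.064388
FV = $9,700.00 * 1.064388 = $10,324.56

$10,324.56


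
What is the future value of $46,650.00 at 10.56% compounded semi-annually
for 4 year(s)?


Formula: FV = P * (1 + r/m)^(m*t)
Period rate: r/m = 0.1056 / 2 = 0.0528
Total periods: m*t = 2 * 4 = 8
Growth factor: (1 + 0.0528)^8 = 1.50927
FV = $46,650.00 * 1.50927 = $70,407.46

$70,407.46


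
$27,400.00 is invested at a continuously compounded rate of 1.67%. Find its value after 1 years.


Formula: FV = P * e^(r*t)
Exponent: r*t = 0.0167 * 1 = 0.0167
e^(0.0167) = 1.01684
FV = $27,400.00 * 1.01684 = $27,861.42

$27,861.42


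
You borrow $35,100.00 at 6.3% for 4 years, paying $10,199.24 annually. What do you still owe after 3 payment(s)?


Formula: Balance = PV*(1+r)^k - PMT*((1+r)^k - 1)/r
Growth: (1 + 0.063)^3 = 1.201157
Accumulated factor: ((1+r)^k - 1)/r = 3.192969
Balance = $35,100.00 * 1.201157 - $10,199.24 * 3.192969
Balance = $9,594.76

$9,594.76


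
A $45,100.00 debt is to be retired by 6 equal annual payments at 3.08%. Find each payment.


Formula: PMT = PV * r / (1 - (1+r)^(-n))
Denominator: 1 - (1 + 0.0308)^(-6) = 0.166408
Numerator: $45,100.00 * 0.0308 = 1389.08
PMT = 1389.08 / 0.166408 = $8,347.44

$8,347.44


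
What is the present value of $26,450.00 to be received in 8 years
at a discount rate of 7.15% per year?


Formula: PV = FV / (1 + r)^n
Substituting: PV = $26,450.00 / (1 + 0.0715)^8
Discount factor: (1.0715)^8 = 1.73755
PV = $26,450.00 / 1.73755 = $15,222.58

$15,222.58


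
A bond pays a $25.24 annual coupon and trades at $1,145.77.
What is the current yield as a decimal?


Formula: Current yield = annual coupon / price
Substituting: CY = $25.24 / $1,145.77
CY = 0.022029

0.022029


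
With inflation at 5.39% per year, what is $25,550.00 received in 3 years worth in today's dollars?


Formula: Real value = nominal / (1 + inflation)^years
Price level: (1 + 0.0539)^3 = 1.170572
Real value = $25,550.00 / 1.170572 = $21,826.93

$21,826.93


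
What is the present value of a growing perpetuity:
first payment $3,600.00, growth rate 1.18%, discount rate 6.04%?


Formula: PV = C / (r - g)
Spread: r - g = 0.0604 - 0.0118 = 0.0486
Substituting: PV = $3,600.00 / 0.0486
PV = $74,074.07

$74,074.07


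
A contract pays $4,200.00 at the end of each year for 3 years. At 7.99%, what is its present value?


Formula: PV = PMT * (1 - (1+r)^(-n)) / r
Discount factor: (1 + 0.0799)^(-3) = 0.794053
Bracket: 1 - 0.794053 = 0.205947
PV = $4,200.00 * 0.205947 / 0.0799 = $10,825.76

$10,825.76


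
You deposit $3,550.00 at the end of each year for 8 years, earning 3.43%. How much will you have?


Formula: FV = PMT * ((1+r)^n - 1) / r
Growth factor: (1 + 0.0343)^8 = 1.309701
Numerator: 1.309701 - 1 = 0.309701
FV = $3,550.00 * 0.309701 / 0.0343 = $32,053.61

$32,053.61


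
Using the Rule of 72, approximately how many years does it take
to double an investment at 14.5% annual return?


Formula: Years ≈ 72 / r
Substituting: Years ≈ 72 / 14.5
Years ≈ 5.0

5.0 years


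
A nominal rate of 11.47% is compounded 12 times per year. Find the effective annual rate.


Formula: EAR = (1 + r/m)^m - 1
Period rate: r/m = 0.1147 / 12 = 0.009558
Compounding: (1 + 0.009558)^12 = 1.120926
EAR = 1.120926 - 1 = 0.120926

0.120926


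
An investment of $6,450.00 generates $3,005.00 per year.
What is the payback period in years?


Formula: Payback = investment / annual cash flow
Substituting: Payback = $6,450.00 / $3,005.00
Payback = 2.1464 years

2.1464 years


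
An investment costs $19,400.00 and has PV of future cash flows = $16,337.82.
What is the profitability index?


Formula: PI = PV(cash flows) / initial investment
Substituting: PI = $16,337.82 / $19,400.00
PI = 0.8422

0.8422


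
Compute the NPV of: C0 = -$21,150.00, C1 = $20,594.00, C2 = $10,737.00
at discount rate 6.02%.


Formula: NPV = C0 + C1/(1+r) + C2/(1+r)^2
Discount C1: $20,594.00 / (1 + 0.0602) = $19,424.64
Discount C2: $10,737.00 / (1 + 0.0602)^2 = $9,552.29
NPV = -$21,150.00 + $19,424.64 + $9,552.29 = $7,826.92

$7,826.92


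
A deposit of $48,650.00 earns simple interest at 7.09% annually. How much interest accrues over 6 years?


Formula: I = P * r * t
Substituting: I = $48,650.00 * 0.0709 * 6
Step: I = $48,650.00 * 0.4254
I = $20,695.71

$20,695.71


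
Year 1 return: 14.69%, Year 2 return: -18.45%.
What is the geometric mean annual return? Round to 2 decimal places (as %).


Formula: Geometric mean = ((1+r1)*(1+r2))^(1/2) - 1
Product: (1 + 0.1469) * (1 + -0.1845) = 1.1469 * 0.8155 = 0.935297
Square root: 0.935297^0.5 = 0.967108
Geometric mean = 0.967108 - 1 = -0.032892
As percentage: -3.29%

-3.29%


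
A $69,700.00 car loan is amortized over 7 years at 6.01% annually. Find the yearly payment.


Formula: PMT = PV * r / (1 - (1+r)^(-n))
Denominator: 1 - (1 + 0.0601)^(-7) = 0.335382
Numerator: $69,700.00 * 0.0601 = 4188.97
PMT = 4188.97 / 0.335382 = $12,490.15

$12,490.15


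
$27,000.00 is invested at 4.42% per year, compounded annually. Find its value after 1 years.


Formula: FV = P * (1 + r)^n
Substituting: FV = $27,000.00 * (1 + 0.0442)^1
Growth factor: (1.0442)^1 = 1.0442
FV = $27,000.00 * 1.0442 = $28,193.40

$28,193.40


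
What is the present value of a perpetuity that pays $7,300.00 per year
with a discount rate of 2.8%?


Formula: PV = C / r
Substituting: PV = $7,300.00 / 0.028
PV = $260,714.29

$260,714.29


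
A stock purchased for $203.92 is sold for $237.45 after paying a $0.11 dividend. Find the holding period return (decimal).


Formula: HPR = (P1 - P0 + D) / P0
Gain: $237.45 - $203.92 + $0.11 = $33.64
HPR = $33.64 / $203.92 = 0.165

0.165


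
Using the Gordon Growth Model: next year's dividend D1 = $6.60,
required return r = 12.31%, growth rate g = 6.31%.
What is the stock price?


Formula: P = D1 / (r - g)
Spread: r - g = 0.1231 - 0.0631 = 0.06
Substituting: P = $6.60 / 0.06
P = $110.00

$110.00


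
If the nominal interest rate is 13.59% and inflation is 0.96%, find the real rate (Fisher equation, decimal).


Formula: (1 + r_real) = (1 + r_nom) / (1 + inflation)
Substituting: (1 + r_real) = 1.1359 / 1.0096
(1 + r_real) = 1.125099
r_real = 1.125099 - 1 = 0.125099

0.125099


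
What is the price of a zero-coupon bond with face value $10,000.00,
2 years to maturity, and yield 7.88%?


Formula: Price = FV / (1 + r)^n
Substituting: Price = $10,000.00 / (1 + 0.0788)^2
Discount factor: (1.0788)^2 = 1.163809
Price = $10,000.00 / 1.163809 = $8,592.47

$8,592.47


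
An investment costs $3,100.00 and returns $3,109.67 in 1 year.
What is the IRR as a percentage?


Formula: IRR = C1/C0 - 1
Substituting: IRR = $3,109.67 / $3,100.00 - 1
Ratio: 1.003119 - 1 = 0.003119
IRR = 0.3119%

0.3119%


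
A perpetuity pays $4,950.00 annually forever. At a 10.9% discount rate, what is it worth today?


Formula: PV = C / r
Substituting: PV = $4,950.00 / 0.109
PV = $45,412.84

$45,412.84


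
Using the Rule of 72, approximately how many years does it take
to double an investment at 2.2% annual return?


Formula: Years ≈ 72 / r
Substituting: Years ≈ 72 / 2.2
Years ≈ 32.7

32.7 years


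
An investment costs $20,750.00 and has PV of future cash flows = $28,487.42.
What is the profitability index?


Formula: PI = PV(cash flows) / initial investment
Substituting: PI = $28,487.42 / $20,750.00
PI = 1.3729

1.3729


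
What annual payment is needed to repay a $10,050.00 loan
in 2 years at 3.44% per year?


Formula: PMT = PV * r / (1 - (1+r)^(-n))
Denominator: 1 - (1 + 0.0344)^(-2) = 0.065406
Numerator: $10,050.00 * 0.0344 = 345.72
PMT = 345.72 / 0.065406 = $5,285.75

$5,285.75


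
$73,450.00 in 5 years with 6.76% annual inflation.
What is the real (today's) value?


Formula: Real value = nominal / (1 + inflation)^years
Price level: (1 + 0.0676)^5 = 1.386893
Real value = $73,450.00 / 1.386893 = $52,960.12

$52,960.12


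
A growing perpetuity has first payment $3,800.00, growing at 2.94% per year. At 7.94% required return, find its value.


Formula: PV = C / (r - g)
Spread: r - g = 0.0794 - 0.0294 = 0.05
Substituting: PV = $3,800.00 / 0.05
PV = $76,000.00

$76,000.00


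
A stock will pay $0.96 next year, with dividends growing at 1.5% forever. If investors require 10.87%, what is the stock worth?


Formula: P = D1 / (r - g)
Spread: r - g = 0.1087 - 0.015 = 0.0937
Substituting: P = $0.96 / 0.0937
P = $10.25

$10.25


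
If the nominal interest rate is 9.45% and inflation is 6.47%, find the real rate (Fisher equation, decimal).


Formula: (1 + r_real) = (1 + r_nom) / (1 + inflation)
Substituting: (1 + r_real) = 1.0945 / 1.0647
(1 + r_real) = 1.027989
r_real = 1.027989 - 1 = 0.027989

0.027989


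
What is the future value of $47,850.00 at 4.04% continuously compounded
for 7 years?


Formula: FV = P * e^(r*t)
Exponent: r*t = 0.0404 * 7 = 0.2828
e^(0.2828) = 1.32684
FV = $47,850.00 * 1.32684 = $63,489.28

$63,489.28


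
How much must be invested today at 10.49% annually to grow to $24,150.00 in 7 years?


Formula: PV = FV / (1 + r)^n
Substituting: PV = $24,150.00 / (1 + 0.1049)^7
Discount factor: (1.1049)^7 = 2.0103
PV = $24,150.00 / 2.0103 = $12,013.13

$12,013.13


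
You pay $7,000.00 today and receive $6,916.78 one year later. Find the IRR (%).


Formula: IRR = C1/C0 - 1
Substituting: IRR = $6,916.78 / $7,000.00 - 1
Ratio: 0.988111 - 1 = -0.011889
IRR = -1.1889%

-1.1889%


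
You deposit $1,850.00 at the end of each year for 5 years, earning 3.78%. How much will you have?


Formula: FV = PMT * ((1+r)^n - 1) / r
Growth factor: (1 + 0.0378)^5 = 1.203839
Numerator: 1.203839 - 1 = 0.203839
FV = $1,850.00 * 0.203839 / 0.0378 = $9,976.24

$9,976.24


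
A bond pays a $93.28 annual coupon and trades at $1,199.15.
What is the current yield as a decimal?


Formula: Current yield = annual coupon / price
Substituting: CY = $93.28 / $1,199.15
CY = 0.077788

0.077788


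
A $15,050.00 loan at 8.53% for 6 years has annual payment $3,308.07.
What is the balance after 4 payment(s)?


Formula: Balance = PV*(1+r)^k - PMT*((1+r)^k - 1)/r
Growth: (1 + 0.0853)^4 = 1.387392
Accumulated factor: ((1+r)^k - 1)/r = 4.541525
Balance = $15,050.00 * 1.387392 - $3,308.07 * 4.541525
Balance = $5,856.57

$5,856.57


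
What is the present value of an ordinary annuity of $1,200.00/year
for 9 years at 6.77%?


Formula: PV = PMT * (1 - (1+r)^(-n)) / r
Discount factor: (1 + 0.0677)^(-9) = 0.554571
Bracket: 1 - 0.554571 = 0.445429
PV = $1,200.00 * 0.445429 / 0.0677 = $7,895.35

$7,895.35


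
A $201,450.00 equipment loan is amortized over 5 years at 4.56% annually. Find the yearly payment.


Formula: PMT = PV * r / (1 - (1+r)^(-n))
Denominator: 1 - (1 + 0.0456)^(-5) = 0.199849
Numerator: $201,450.00 * 0.0456 = 9186.12
PMT = 9186.12 / 0.199849 = $45,965.38

$45,965.38


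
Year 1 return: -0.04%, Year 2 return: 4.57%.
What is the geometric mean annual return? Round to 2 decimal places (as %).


Formula: Geometric mean = ((1+r1)*(1+r2))^(1/2) - 1
Product: (1 + -0.0004) * (1 + 0.0457) = 0.9996 * 1.0457 = 1.045282
Square root: 1.045282^0.5 = 1.02239
Geometric mean = 1.02239 - 1 = 0.02239
As percentage: 2.24%

2.24%


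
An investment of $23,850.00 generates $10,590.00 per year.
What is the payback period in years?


Formula: Payback = investment / annual cash flow
Substituting: Payback = $23,850.00 / $10,590.00
Payback = 2.2521 years

2.2521 years


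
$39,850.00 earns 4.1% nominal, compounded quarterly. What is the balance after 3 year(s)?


Formula: FV = P * (1 + r/m)^(m*t)
Period rate: r/m = 0.041 / 4 = 0.01025
Total periods: m*t = 4 * 3 = 12
Growth factor: (1 + 0.01025)^12 = 1.130177
FV = $39,850.00 * 1.130177 = $45,037.54

$45,037.54


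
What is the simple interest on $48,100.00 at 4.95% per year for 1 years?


Formula: I = P * r * t
Substituting: I = $48,100.00 * 0.0495 * 1
Step: I = $48,100.00 * 0.0495
I = $2,380.95

$2,380.95


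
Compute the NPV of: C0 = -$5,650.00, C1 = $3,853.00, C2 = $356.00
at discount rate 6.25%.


Formula: NPV = C0 + C1/(1+r) + C2/(1+r)^2
Discount C1: $3,853.00 / (1 + 0.0625) = $3,626.35
Discount C2: $356.00 / (1 + 0.0625)^2 = $315.35
NPV = -$5,650.00 + $3,626.35 + $315.35 = -$1,708.30

-$1,708.30


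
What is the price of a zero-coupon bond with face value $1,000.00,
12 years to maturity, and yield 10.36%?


Formula: Price = FV / (1 + r)^n
Substituting: Price = $1,000.00 / (1 + 0.1036)^12
Discount factor: (1.1036)^12 = 3.263926
Price = $1,000.00 / 3.263926 = $306.38

$306.38


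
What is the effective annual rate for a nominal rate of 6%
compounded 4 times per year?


Formula: EAR = (1 + r/m)^m - 1
Period rate: r/m = 0.06 / 4 = 0.015
Compounding: (1 + 0.015)^4 = 1.061364
EAR = 1.061364 - 1 = 0.061364

0.061364


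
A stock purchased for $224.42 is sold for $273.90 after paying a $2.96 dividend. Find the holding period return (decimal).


Formula: HPR = (P1 - P0 + D) / P0
Gain: $273.90 - $224.42 + $2.96 = $52.44
HPR = $52.44 / $224.42 = 0.2337

0.2337


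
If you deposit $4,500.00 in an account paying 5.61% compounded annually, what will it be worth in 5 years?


Formula: FV = P * (1 + r)^n
Substituting: FV = $4,500.00 * (1 + 0.0561)^5
Growth factor: (1.0561)^5 = 1.313788
FV = $4,500.00 * 1.313788 = $5,912.04

$5,912.04


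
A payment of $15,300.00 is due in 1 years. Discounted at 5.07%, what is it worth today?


Formula: PV = FV / (1 + r)^n
Substituting: PV = $15,300.00 / (1 + 0.0507)^1
Discount factor: (1.0507)^1 = 1.0507
PV = $15,300.00 / 1.0507 = $14,561.72

$14,561.72


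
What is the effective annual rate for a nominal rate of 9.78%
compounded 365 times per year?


Formula: EAR = (1 + r/m)^m - 1
Period rate: r/m = 0.0978 / 365 = 0.000268
Compounding: (1 + 0.000268)^365 = 1.102728
EAR = 1.102728 - 1 = 0.102728

0.102728


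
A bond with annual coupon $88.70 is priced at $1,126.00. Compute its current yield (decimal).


Formula: Current yield = annual coupon / price
Substituting: CY = $88.70 / $1,126.00
CY = 0.078774

0.078774


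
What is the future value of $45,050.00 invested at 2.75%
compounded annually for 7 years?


Formula: FV = P * (1 + r)^n
Substituting: FV = $45,050.00 * (1 + 0.0275)^7
Growth factor: (1.0275)^7 = 1.209129
FV = $45,050.00 * 1.209129 = $54,471.28

$54,471.28


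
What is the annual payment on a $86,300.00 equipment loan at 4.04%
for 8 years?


Formula: PMT = PV * r / (1 - (1+r)^(-n))
Denominator: 1 - (1 + 0.0404)^(-8) = 0.271554
Numerator: $86,300.00 * 0.0404 = 3486.52
PMT = 3486.52 / 0.271554 = $12,839.13

$12,839.13
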